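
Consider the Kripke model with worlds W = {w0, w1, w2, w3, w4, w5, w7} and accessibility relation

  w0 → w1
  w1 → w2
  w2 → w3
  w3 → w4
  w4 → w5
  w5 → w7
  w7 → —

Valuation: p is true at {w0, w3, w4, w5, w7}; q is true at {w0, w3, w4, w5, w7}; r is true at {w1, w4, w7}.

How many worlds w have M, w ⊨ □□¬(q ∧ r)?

w0: successors {w1}; □¬(q ∧ r) there: w1:T. ✓
w1: successors {w2}; □¬(q ∧ r) there: w2:T. ✓
w2: successors {w3}; □¬(q ∧ r) there: w3:F. ✗
w3: successors {w4}; □¬(q ∧ r) there: w4:T. ✓
w4: successors {w5}; □¬(q ∧ r) there: w5:F. ✗
w5: successors {w7}; □¬(q ∧ r) there: w7:T. ✓
w7: no successors, so □□¬(q ∧ r) holds vacuously. ✓
Satisfying worlds: {w0, w1, w3, w5, w7}.

5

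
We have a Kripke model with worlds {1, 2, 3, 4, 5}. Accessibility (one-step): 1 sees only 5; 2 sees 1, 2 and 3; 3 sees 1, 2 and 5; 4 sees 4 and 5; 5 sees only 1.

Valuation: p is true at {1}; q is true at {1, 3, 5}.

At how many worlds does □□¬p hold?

1

1: successors {5}; □¬p there: 5:F. ✗
2: successors {1, 2, 3}; □¬p there: 1:T, 2:F, 3:F. ✗
3: successors {1, 2, 5}; □¬p there: 1:T, 2:F, 5:F. ✗
4: successors {4, 5}; □¬p there: 4:T, 5:F. ✗
5: successors {1}; □¬p there: 1:T. ✓
Satisfying worlds: {5}.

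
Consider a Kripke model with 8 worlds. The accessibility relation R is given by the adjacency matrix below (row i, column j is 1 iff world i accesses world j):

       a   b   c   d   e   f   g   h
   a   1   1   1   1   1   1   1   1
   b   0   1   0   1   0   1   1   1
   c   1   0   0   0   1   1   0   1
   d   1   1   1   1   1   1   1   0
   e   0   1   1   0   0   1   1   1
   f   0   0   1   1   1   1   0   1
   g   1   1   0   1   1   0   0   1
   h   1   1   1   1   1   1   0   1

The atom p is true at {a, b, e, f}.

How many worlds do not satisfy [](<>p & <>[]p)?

a: successors {a, b, c, d, e, f, g, h}; <>p & <>[]p there: a:F, b:F, c:F, d:F, e:F, f:F, g:F, h:F. ✗
b: successors {b, d, f, g, h}; <>p & <>[]p there: b:F, d:F, f:F, g:F, h:F. ✗
c: successors {a, e, f, h}; <>p & <>[]p there: a:F, e:F, f:F, h:F. ✗
d: successors {a, b, c, d, e, f, g}; <>p & <>[]p there: a:F, b:F, c:F, d:F, e:F, f:F, g:F. ✗
e: successors {b, c, f, g, h}; <>p & <>[]p there: b:F, c:F, f:F, g:F, h:F. ✗
f: successors {c, d, e, f, h}; <>p & <>[]p there: c:F, d:F, e:F, f:F, h:F. ✗
g: successors {a, b, d, e, h}; <>p & <>[]p there: a:F, b:F, d:F, e:F, h:F. ✗
h: successors {a, b, c, d, e, f, h}; <>p & <>[]p there: a:F, b:F, c:F, d:F, e:F, f:F, h:F. ✗
Satisfying worlds: ∅.
So [](<>p & <>[]p) fails at the other 8 worlds.

8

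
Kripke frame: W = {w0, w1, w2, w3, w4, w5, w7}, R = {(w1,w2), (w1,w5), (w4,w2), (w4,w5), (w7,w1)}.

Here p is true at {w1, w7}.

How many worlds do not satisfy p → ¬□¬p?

1

w0: p is F, ¬□¬p is F. ✓
w1: p is T, ¬□¬p is F. ✗
w2: p is F, ¬□¬p is F. ✓
w3: p is F, ¬□¬p is F. ✓
w4: p is F, ¬□¬p is F. ✓
w5: p is F, ¬□¬p is F. ✓
w7: p is T, ¬□¬p is T. ✓
Satisfying worlds: {w0, w2, w3, w4, w5, w7}.
So p → ¬□¬p fails at the other 1 world.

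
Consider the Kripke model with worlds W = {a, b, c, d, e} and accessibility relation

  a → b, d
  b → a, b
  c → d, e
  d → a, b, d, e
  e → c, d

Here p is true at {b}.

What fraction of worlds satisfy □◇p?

a: successors {b, d}; ◇p there: b:T, d:T. ✓
b: successors {a, b}; ◇p there: a:T, b:T. ✓
c: successors {d, e}; ◇p there: d:T, e:F. ✗
d: successors {a, b, d, e}; ◇p there: a:T, b:T, d:T, e:F. ✗
e: successors {c, d}; ◇p there: c:F, d:T. ✗
That's 2 of 5 worlds, so 2/5.

2/5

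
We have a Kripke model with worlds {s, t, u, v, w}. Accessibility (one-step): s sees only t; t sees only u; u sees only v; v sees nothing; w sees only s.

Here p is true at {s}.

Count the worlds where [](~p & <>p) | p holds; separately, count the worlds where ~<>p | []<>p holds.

2 and 4

For [](~p & <>p) | p:
s: [](~p & <>p) is F, p is T. ✓
t: [](~p & <>p) is F, p is F. ✗
u: [](~p & <>p) is F, p is F. ✗
v: [](~p & <>p) is T, p is F. ✓
w: [](~p & <>p) is F, p is F. ✗
— 2 worlds.
For ~<>p | []<>p:
s: ~<>p is T, []<>p is F. ✓
t: ~<>p is T, []<>p is F. ✓
u: ~<>p is T, []<>p is F. ✓
v: ~<>p is T, []<>p is T. ✓
w: ~<>p is F, []<>p is F. ✗
— 4 worlds.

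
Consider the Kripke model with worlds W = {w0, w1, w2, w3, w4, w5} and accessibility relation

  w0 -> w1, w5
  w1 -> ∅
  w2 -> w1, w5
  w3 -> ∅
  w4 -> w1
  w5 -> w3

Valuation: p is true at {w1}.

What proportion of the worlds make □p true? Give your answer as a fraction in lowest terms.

1/2

w0: successors {w1, w5}; p there: w1:T, w5:F. ✗
w1: no successors, so □p holds vacuously. ✓
w2: successors {w1, w5}; p there: w1:T, w5:F. ✗
w3: no successors, so □p holds vacuously. ✓
w4: successors {w1}; p there: w1:T. ✓
w5: successors {w3}; p there: w3:F. ✗
That's 3 of 6 worlds, so 3/6 = 1/2.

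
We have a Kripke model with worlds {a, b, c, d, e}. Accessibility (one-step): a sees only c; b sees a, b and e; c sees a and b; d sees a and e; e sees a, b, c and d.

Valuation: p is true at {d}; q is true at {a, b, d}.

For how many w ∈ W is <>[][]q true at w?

a: successors {c}; [][]q there: c:F. ✗
b: successors {a, b, e}; [][]q there: a:T, b:F, e:F. ✓
c: successors {a, b}; [][]q there: a:T, b:F. ✓
d: successors {a, e}; [][]q there: a:T, e:F. ✓
e: successors {a, b, c, d}; [][]q there: a:T, b:F, c:F, d:F. ✓
Satisfying worlds: {b, c, d, e}.

4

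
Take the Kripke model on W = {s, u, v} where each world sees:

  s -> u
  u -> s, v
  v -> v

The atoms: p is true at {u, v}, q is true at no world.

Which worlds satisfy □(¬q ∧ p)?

s: successors {u}; ¬q ∧ p there: u:T. ✓
u: successors {s, v}; ¬q ∧ p there: s:F, v:T. ✗
v: successors {v}; ¬q ∧ p there: v:T. ✓

{s, v}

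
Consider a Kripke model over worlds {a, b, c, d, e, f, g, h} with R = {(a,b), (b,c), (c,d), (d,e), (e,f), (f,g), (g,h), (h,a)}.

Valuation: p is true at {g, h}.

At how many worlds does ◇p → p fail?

1

a: ◇p is F, p is F. ✓
b: ◇p is F, p is F. ✓
c: ◇p is F, p is F. ✓
d: ◇p is F, p is F. ✓
e: ◇p is F, p is F. ✓
f: ◇p is T, p is F. ✗
g: ◇p is T, p is T. ✓
h: ◇p is F, p is T. ✓
Satisfying worlds: {a, b, c, d, e, g, h}.
So ◇p → p fails at the other 1 world.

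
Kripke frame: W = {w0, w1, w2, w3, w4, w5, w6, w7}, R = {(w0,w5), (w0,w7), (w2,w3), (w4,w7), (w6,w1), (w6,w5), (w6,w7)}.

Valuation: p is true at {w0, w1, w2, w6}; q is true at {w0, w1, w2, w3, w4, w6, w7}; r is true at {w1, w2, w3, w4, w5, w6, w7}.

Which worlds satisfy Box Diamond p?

{w1, w3, w5, w7}

w0: successors {w5, w7}; Diamond p there: w5:F, w7:F. ✗
w1: no successors, so Box Diamond p holds vacuously. ✓
w2: successors {w3}; Diamond p there: w3:F. ✗
w3: no successors, so Box Diamond p holds vacuously. ✓
w4: successors {w7}; Diamond p there: w7:F. ✗
w5: no successors, so Box Diamond p holds vacuously. ✓
w6: successors {w1, w5, w7}; Diamond p there: w1:F, w5:F, w7:F. ✗
w7: no successors, so Box Diamond p holds vacuously. ✓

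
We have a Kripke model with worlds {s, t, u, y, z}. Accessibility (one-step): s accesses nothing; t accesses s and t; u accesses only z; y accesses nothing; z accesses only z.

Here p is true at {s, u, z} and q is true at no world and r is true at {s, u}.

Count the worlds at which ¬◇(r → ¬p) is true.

s: ◇(r → ¬p) is F. ✓
t: ◇(r → ¬p) is T. ✗
u: ◇(r → ¬p) is T. ✗
y: ◇(r → ¬p) is F. ✓
z: ◇(r → ¬p) is T. ✗
Satisfying worlds: {s, y}.

2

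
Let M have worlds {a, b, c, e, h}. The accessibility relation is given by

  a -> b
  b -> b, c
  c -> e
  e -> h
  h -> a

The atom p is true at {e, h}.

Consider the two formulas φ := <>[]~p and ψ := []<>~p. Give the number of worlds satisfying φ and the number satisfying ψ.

4 and 3

For <>[]~p:
a: successors {b}; []~p there: b:T. ✓
b: successors {b, c}; []~p there: b:T, c:F. ✓
c: successors {e}; []~p there: e:F. ✗
e: successors {h}; []~p there: h:T. ✓
h: successors {a}; []~p there: a:T. ✓
— 4 worlds.
For []<>~p:
a: successors {b}; <>~p there: b:T. ✓
b: successors {b, c}; <>~p there: b:T, c:F. ✗
c: successors {e}; <>~p there: e:F. ✗
e: successors {h}; <>~p there: h:T. ✓
h: successors {a}; <>~p there: a:T. ✓
— 3 worlds.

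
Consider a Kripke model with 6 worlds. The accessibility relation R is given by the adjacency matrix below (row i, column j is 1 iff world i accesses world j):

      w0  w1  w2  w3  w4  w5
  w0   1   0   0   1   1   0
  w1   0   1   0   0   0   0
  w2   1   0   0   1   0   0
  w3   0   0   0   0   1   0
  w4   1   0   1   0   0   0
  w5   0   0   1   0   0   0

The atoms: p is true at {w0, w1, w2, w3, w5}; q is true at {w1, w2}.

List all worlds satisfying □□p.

{w1, w3, w5}

w0: successors {w0, w3, w4}; □p there: w0:F, w3:F, w4:T. ✗
w1: successors {w1}; □p there: w1:T. ✓
w2: successors {w0, w3}; □p there: w0:F, w3:F. ✗
w3: successors {w4}; □p there: w4:T. ✓
w4: successors {w0, w2}; □p there: w0:F, w2:T. ✗
w5: successors {w2}; □p there: w2:T. ✓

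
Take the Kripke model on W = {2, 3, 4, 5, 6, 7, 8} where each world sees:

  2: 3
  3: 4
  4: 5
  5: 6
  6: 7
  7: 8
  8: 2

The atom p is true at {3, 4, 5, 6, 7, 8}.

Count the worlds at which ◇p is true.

2: successors {3}; p there: 3:T. ✓
3: successors {4}; p there: 4:T. ✓
4: successors {5}; p there: 5:T. ✓
5: successors {6}; p there: 6:T. ✓
6: successors {7}; p there: 7:T. ✓
7: successors {8}; p there: 8:T. ✓
8: successors {2}; p there: 2:F. ✗
Satisfying worlds: {2, 3, 4, 5, 6, 7}.

6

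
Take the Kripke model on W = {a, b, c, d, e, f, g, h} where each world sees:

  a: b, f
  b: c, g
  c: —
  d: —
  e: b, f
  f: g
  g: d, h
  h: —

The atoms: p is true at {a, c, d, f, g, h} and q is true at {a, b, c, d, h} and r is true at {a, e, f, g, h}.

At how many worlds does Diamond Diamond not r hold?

a: successors {b, f}; Diamond not r there: b:T, f:F. ✓
b: successors {c, g}; Diamond not r there: c:F, g:T. ✓
c: no successors, so Diamond Diamond not r fails. ✗
d: no successors, so Diamond Diamond not r fails. ✗
e: successors {b, f}; Diamond not r there: b:T, f:F. ✓
f: successors {g}; Diamond not r there: g:T. ✓
g: successors {d, h}; Diamond not r there: d:F, h:F. ✗
h: no successors, so Diamond Diamond not r fails. ✗
Satisfying worlds: {a, b, e, f}.

4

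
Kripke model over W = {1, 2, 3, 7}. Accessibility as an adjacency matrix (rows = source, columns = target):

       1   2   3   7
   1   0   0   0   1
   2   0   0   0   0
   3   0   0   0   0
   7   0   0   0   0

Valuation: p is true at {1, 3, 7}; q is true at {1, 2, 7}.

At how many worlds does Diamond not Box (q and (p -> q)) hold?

1: successors {7}; not Box (q and (p -> q)) there: 7:F. ✗
2: no successors, so Diamond not Box (q and (p -> q)) fails. ✗
3: no successors, so Diamond not Box (q and (p -> q)) fails. ✗
7: no successors, so Diamond not Box (q and (p -> q)) fails. ✗
Satisfying worlds: ∅.

0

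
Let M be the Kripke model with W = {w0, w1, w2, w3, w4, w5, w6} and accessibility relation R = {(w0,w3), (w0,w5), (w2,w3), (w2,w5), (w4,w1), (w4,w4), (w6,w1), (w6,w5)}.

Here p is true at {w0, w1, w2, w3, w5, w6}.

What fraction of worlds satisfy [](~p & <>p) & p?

w0: [](~p & <>p) is F, p is T. ✗
w1: [](~p & <>p) is T, p is T. ✓
w2: [](~p & <>p) is F, p is T. ✗
w3: [](~p & <>p) is T, p is T. ✓
w4: [](~p & <>p) is F, p is F. ✗
w5: [](~p & <>p) is T, p is T. ✓
w6: [](~p & <>p) is F, p is T. ✗
That's 3 of 7 worlds, so 3/7.

3/7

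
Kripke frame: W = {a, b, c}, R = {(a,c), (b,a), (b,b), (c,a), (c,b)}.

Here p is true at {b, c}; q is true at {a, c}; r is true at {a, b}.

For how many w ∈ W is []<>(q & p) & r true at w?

0

a: []<>(q & p) is F, r is T. ✗
b: []<>(q & p) is F, r is T. ✗
c: []<>(q & p) is F, r is F. ✗
Satisfying worlds: ∅.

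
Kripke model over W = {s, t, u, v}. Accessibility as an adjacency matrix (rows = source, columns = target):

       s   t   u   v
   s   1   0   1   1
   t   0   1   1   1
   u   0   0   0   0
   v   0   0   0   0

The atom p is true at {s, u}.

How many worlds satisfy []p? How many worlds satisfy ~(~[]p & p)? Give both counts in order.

2 and 3

For []p:
s: successors {s, u, v}; p there: s:T, u:T, v:F. ✗
t: successors {t, u, v}; p there: t:F, u:T, v:F. ✗
u: no successors, so []p holds vacuously. ✓
v: no successors, so []p holds vacuously. ✓
— 2 worlds.
For ~(~[]p & p):
s: ~[]p & p is T. ✗
t: ~[]p & p is F. ✓
u: ~[]p & p is F. ✓
v: ~[]p & p is F. ✓
— 3 worlds.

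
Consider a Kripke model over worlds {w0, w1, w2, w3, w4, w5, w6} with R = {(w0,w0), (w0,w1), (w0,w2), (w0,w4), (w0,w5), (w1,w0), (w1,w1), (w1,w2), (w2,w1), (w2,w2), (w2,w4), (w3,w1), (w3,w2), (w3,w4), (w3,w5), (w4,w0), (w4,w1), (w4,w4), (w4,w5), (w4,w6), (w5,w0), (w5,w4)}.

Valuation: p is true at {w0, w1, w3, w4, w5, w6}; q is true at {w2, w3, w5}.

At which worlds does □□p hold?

{w6}

w0: successors {w0, w1, w2, w4, w5}; □p there: w0:F, w1:F, w2:F, w4:T, w5:T. ✗
w1: successors {w0, w1, w2}; □p there: w0:F, w1:F, w2:F. ✗
w2: successors {w1, w2, w4}; □p there: w1:F, w2:F, w4:T. ✗
w3: successors {w1, w2, w4, w5}; □p there: w1:F, w2:F, w4:T, w5:T. ✗
w4: successors {w0, w1, w4, w5, w6}; □p there: w0:F, w1:F, w4:T, w5:T, w6:T. ✗
w5: successors {w0, w4}; □p there: w0:F, w4:T. ✗
w6: no successors, so □□p holds vacuously. ✓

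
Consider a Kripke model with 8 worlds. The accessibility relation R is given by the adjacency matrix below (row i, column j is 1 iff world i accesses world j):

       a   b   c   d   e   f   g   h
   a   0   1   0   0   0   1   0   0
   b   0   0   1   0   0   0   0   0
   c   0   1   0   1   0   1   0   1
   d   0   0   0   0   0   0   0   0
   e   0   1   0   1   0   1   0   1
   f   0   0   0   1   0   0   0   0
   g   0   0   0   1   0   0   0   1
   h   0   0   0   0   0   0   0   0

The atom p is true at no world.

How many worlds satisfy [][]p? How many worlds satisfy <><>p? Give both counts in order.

4 and 0

For [][]p:
a: successors {b, f}; []p there: b:F, f:F. ✗
b: successors {c}; []p there: c:F. ✗
c: successors {b, d, f, h}; []p there: b:F, d:T, f:F, h:T. ✗
d: no successors, so [][]p holds vacuously. ✓
e: successors {b, d, f, h}; []p there: b:F, d:T, f:F, h:T. ✗
f: successors {d}; []p there: d:T. ✓
g: successors {d, h}; []p there: d:T, h:T. ✓
h: no successors, so [][]p holds vacuously. ✓
— 4 worlds.
For <><>p:
a: successors {b, f}; <>p there: b:F, f:F. ✗
b: successors {c}; <>p there: c:F. ✗
c: successors {b, d, f, h}; <>p there: b:F, d:F, f:F, h:F. ✗
d: no successors, so <><>p fails. ✗
e: successors {b, d, f, h}; <>p there: b:F, d:F, f:F, h:F. ✗
f: successors {d}; <>p there: d:F. ✗
g: successors {d, h}; <>p there: d:F, h:F. ✗
h: no successors, so <><>p fails. ✗
— 0 worlds.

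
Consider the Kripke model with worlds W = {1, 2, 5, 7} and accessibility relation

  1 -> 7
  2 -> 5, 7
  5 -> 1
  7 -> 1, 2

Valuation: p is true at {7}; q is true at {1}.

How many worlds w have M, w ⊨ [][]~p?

1: successors {7}; []~p there: 7:T. ✓
2: successors {5, 7}; []~p there: 5:T, 7:T. ✓
5: successors {1}; []~p there: 1:F. ✗
7: successors {1, 2}; []~p there: 1:F, 2:F. ✗
Satisfying worlds: {1, 2}.

2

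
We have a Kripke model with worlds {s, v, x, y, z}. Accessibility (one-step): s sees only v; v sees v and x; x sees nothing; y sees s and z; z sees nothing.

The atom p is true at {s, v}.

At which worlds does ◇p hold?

s: successors {v}; p there: v:T. ✓
v: successors {v, x}; p there: v:T, x:F. ✓
x: no successors, so ◇p fails. ✗
y: successors {s, z}; p there: s:T, z:F. ✓
z: no successors, so ◇p fails. ✗

{s, v, y}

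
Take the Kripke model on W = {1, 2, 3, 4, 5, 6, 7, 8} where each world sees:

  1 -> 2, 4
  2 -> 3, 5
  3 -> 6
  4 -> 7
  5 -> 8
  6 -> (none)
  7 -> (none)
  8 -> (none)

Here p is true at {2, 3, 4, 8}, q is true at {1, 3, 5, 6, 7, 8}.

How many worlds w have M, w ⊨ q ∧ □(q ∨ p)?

1: q is T, □(q ∨ p) is T. ✓
2: q is F, □(q ∨ p) is T. ✗
3: q is T, □(q ∨ p) is T. ✓
4: q is F, □(q ∨ p) is T. ✗
5: q is T, □(q ∨ p) is T. ✓
6: q is T, □(q ∨ p) is T. ✓
7: q is T, □(q ∨ p) is T. ✓
8: q is T, □(q ∨ p) is T. ✓
Satisfying worlds: {1, 3, 5, 6, 7, 8}.

6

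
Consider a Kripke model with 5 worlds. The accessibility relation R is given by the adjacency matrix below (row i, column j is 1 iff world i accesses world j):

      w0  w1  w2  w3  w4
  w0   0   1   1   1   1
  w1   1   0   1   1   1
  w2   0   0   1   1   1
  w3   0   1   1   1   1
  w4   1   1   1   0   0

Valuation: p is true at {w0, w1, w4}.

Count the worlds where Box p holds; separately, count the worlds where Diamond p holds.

For Box p:
w0: successors {w1, w2, w3, w4}; p there: w1:T, w2:F, w3:F, w4:T. ✗
w1: successors {w0, w2, w3, w4}; p there: w0:T, w2:F, w3:F, w4:T. ✗
w2: successors {w2, w3, w4}; p there: w2:F, w3:F, w4:T. ✗
w3: successors {w1, w2, w3, w4}; p there: w1:T, w2:F, w3:F, w4:T. ✗
w4: successors {w0, w1, w2}; p there: w0:T, w1:T, w2:F. ✗
— 0 worlds.
For Diamond p:
w0: successors {w1, w2, w3, w4}; p there: w1:T, w2:F, w3:F, w4:T. ✓
w1: successors {w0, w2, w3, w4}; p there: w0:T, w2:F, w3:F, w4:T. ✓
w2: successors {w2, w3, w4}; p there: w2:F, w3:F, w4:T. ✓
w3: successors {w1, w2, w3, w4}; p there: w1:T, w2:F, w3:F, w4:T. ✓
w4: successors {w0, w1, w2}; p there: w0:T, w1:T, w2:F. ✓
— 5 worlds.

0 and 5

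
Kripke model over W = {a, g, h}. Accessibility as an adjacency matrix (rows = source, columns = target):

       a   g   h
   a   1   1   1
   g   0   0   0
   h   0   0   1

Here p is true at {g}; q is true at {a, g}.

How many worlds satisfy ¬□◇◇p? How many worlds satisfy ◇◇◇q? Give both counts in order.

2 and 1

For ¬□◇◇p:
a: □◇◇p is F. ✓
g: □◇◇p is T. ✗
h: □◇◇p is F. ✓
— 2 worlds.
For ◇◇◇q:
a: successors {a, g, h}; ◇◇q there: a:T, g:F, h:F. ✓
g: no successors, so ◇◇◇q fails. ✗
h: successors {h}; ◇◇q there: h:F. ✗
— 1 world.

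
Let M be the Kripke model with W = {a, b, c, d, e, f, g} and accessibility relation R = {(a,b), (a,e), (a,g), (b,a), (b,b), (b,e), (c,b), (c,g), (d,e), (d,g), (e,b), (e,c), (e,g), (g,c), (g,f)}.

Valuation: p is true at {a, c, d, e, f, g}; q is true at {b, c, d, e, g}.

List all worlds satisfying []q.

a: successors {b, e, g}; q there: b:T, e:T, g:T. ✓
b: successors {a, b, e}; q there: a:F, b:T, e:T. ✗
c: successors {b, g}; q there: b:T, g:T. ✓
d: successors {e, g}; q there: e:T, g:T. ✓
e: successors {b, c, g}; q there: b:T, c:T, g:T. ✓
f: no successors, so []q holds vacuously. ✓
g: successors {c, f}; q there: c:T, f:F. ✗

{a, c, d, e, f}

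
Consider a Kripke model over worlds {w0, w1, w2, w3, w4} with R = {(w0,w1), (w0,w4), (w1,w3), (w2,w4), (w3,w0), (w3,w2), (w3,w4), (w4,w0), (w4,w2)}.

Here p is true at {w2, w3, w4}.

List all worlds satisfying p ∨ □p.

{w1, w2, w3, w4}

w0: p is F, □p is F. ✗
w1: p is F, □p is T. ✓
w2: p is T, □p is T. ✓
w3: p is T, □p is F. ✓
w4: p is T, □p is F. ✓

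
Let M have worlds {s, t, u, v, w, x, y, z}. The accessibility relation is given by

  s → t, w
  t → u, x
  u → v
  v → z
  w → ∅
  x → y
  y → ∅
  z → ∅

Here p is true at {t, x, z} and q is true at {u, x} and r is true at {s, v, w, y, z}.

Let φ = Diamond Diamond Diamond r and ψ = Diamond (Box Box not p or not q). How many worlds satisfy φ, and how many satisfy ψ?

For Diamond Diamond Diamond r:
s: successors {t, w}; Diamond Diamond r there: t:T, w:F. ✓
t: successors {u, x}; Diamond Diamond r there: u:T, x:F. ✓
u: successors {v}; Diamond Diamond r there: v:F. ✗
v: successors {z}; Diamond Diamond r there: z:F. ✗
w: no successors, so Diamond Diamond Diamond r fails. ✗
x: successors {y}; Diamond Diamond r there: y:F. ✗
y: no successors, so Diamond Diamond Diamond r fails. ✗
z: no successors, so Diamond Diamond Diamond r fails. ✗
— 2 worlds.
For Diamond (Box Box not p or not q):
s: successors {t, w}; Box Box not p or not q there: t:T, w:T. ✓
t: successors {u, x}; Box Box not p or not q there: u:F, x:T. ✓
u: successors {v}; Box Box not p or not q there: v:T. ✓
v: successors {z}; Box Box not p or not q there: z:T. ✓
w: no successors, so Diamond (Box Box not p or not q) fails. ✗
x: successors {y}; Box Box not p or not q there: y:T. ✓
y: no successors, so Diamond (Box Box not p or not q) fails. ✗
z: no successors, so Diamond (Box Box not p or not q) fails. ✗
— 5 worlds.

2 and 5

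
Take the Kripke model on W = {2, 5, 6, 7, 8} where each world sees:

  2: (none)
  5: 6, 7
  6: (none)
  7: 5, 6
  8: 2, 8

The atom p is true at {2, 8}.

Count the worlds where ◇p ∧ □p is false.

4

2: ◇p is F, □p is T. ✗
5: ◇p is F, □p is F. ✗
6: ◇p is F, □p is T. ✗
7: ◇p is F, □p is F. ✗
8: ◇p is T, □p is T. ✓
Satisfying worlds: {8}.
So ◇p ∧ □p fails at the other 4 worlds.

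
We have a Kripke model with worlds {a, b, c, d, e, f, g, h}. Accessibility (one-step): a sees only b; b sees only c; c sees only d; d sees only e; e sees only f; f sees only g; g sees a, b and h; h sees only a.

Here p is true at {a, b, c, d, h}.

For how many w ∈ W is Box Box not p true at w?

a: successors {b}; Box not p there: b:F. ✗
b: successors {c}; Box not p there: c:F. ✗
c: successors {d}; Box not p there: d:T. ✓
d: successors {e}; Box not p there: e:T. ✓
e: successors {f}; Box not p there: f:T. ✓
f: successors {g}; Box not p there: g:F. ✗
g: successors {a, b, h}; Box not p there: a:F, b:F, h:F. ✗
h: successors {a}; Box not p there: a:F. ✗
Satisfying worlds: {c, d, e}.

3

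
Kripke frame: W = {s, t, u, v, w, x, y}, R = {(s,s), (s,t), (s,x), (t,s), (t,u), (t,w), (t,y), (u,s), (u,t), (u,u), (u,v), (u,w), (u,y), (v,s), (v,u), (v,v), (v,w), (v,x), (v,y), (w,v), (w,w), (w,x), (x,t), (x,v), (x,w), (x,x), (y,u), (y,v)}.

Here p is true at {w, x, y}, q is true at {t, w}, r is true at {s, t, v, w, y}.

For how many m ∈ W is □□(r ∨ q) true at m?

s: successors {s, t, x}; □(r ∨ q) there: s:F, t:F, x:F. ✗
t: successors {s, u, w, y}; □(r ∨ q) there: s:F, u:F, w:F, y:F. ✗
u: successors {s, t, u, v, w, y}; □(r ∨ q) there: s:F, t:F, u:F, v:F, w:F, y:F. ✗
v: successors {s, u, v, w, x, y}; □(r ∨ q) there: s:F, u:F, v:F, w:F, x:F, y:F. ✗
w: successors {v, w, x}; □(r ∨ q) there: v:F, w:F, x:F. ✗
x: successors {t, v, w, x}; □(r ∨ q) there: t:F, v:F, w:F, x:F. ✗
y: successors {u, v}; □(r ∨ q) there: u:F, v:F. ✗
Satisfying worlds: ∅.

0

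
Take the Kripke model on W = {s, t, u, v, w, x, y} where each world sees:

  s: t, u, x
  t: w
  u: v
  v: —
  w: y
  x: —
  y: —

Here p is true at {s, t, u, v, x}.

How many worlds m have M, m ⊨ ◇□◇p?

3

s: successors {t, u, x}; □◇p there: t:F, u:F, x:T. ✓
t: successors {w}; □◇p there: w:F. ✗
u: successors {v}; □◇p there: v:T. ✓
v: no successors, so ◇□◇p fails. ✗
w: successors {y}; □◇p there: y:T. ✓
x: no successors, so ◇□◇p fails. ✗
y: no successors, so ◇□◇p fails. ✗
Satisfying worlds: {s, u, w}.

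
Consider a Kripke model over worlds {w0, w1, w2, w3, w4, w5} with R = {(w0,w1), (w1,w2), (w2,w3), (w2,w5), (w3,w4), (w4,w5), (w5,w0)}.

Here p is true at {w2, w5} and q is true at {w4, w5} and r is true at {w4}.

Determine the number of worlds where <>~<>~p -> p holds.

4

w0: <>~<>~p is T, p is F. ✗
w1: <>~<>~p is F, p is F. ✓
w2: <>~<>~p is F, p is T. ✓
w3: <>~<>~p is T, p is F. ✗
w4: <>~<>~p is F, p is F. ✓
w5: <>~<>~p is F, p is T. ✓
Satisfying worlds: {w1, w2, w4, w5}.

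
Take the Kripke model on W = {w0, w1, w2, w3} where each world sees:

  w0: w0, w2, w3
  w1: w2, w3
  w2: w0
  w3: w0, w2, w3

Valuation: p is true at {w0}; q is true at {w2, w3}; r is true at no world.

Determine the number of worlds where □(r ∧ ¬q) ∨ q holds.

2

w0: □(r ∧ ¬q) is F, q is F. ✗
w1: □(r ∧ ¬q) is F, q is F. ✗
w2: □(r ∧ ¬q) is F, q is T. ✓
w3: □(r ∧ ¬q) is F, q is T. ✓
Satisfying worlds: {w2, w3}.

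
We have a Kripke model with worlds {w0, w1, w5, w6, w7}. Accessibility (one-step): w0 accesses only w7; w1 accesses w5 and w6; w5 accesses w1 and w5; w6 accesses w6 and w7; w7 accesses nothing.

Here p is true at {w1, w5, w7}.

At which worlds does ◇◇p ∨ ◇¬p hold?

w0: ◇◇p is F, ◇¬p is F. ✗
w1: ◇◇p is T, ◇¬p is T. ✓
w5: ◇◇p is T, ◇¬p is F. ✓
w6: ◇◇p is T, ◇¬p is T. ✓
w7: ◇◇p is F, ◇¬p is F. ✗

{w1, w5, w6}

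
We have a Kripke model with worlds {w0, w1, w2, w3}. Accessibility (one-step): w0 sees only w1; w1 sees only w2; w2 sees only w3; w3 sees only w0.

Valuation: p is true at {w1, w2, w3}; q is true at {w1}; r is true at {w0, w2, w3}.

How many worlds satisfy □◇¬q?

3

w0: successors {w1}; ◇¬q there: w1:T. ✓
w1: successors {w2}; ◇¬q there: w2:T. ✓
w2: successors {w3}; ◇¬q there: w3:T. ✓
w3: successors {w0}; ◇¬q there: w0:F. ✗
Satisfying worlds: {w0, w1, w2}.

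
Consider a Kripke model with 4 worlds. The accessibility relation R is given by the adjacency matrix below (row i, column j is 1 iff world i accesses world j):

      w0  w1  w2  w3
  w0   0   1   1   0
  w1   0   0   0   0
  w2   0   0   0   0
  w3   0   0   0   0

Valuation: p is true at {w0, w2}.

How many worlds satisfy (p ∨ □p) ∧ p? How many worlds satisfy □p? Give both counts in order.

For (p ∨ □p) ∧ p:
w0: p ∨ □p is T, p is T. ✓
w1: p ∨ □p is T, p is F. ✗
w2: p ∨ □p is T, p is T. ✓
w3: p ∨ □p is T, p is F. ✗
— 2 worlds.
For □p:
w0: successors {w1, w2}; p there: w1:F, w2:T. ✗
w1: no successors, so □p holds vacuously. ✓
w2: no successors, so □p holds vacuously. ✓
w3: no successors, so □p holds vacuously. ✓
— 3 worlds.

2 and 3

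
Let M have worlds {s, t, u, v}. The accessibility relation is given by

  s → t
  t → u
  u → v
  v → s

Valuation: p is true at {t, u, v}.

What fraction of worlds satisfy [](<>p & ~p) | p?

s: [](<>p & ~p) is F, p is F. ✗
t: [](<>p & ~p) is F, p is T. ✓
u: [](<>p & ~p) is F, p is T. ✓
v: [](<>p & ~p) is T, p is T. ✓
That's 3 of 4 worlds, so 3/4.

3/4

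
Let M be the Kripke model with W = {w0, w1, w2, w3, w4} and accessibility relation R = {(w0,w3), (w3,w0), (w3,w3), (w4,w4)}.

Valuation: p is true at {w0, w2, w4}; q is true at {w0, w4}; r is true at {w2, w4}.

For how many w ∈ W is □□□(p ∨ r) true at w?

w0: successors {w3}; □□(p ∨ r) there: w3:F. ✗
w1: no successors, so □□□(p ∨ r) holds vacuously. ✓
w2: no successors, so □□□(p ∨ r) holds vacuously. ✓
w3: successors {w0, w3}; □□(p ∨ r) there: w0:F, w3:F. ✗
w4: successors {w4}; □□(p ∨ r) there: w4:T. ✓
Satisfying worlds: {w1, w2, w4}.

3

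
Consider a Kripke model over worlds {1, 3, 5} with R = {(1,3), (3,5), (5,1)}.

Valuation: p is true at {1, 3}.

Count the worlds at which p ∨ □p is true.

3

1: p is T, □p is T. ✓
3: p is T, □p is F. ✓
5: p is F, □p is T. ✓
Satisfying worlds: {1, 3, 5}.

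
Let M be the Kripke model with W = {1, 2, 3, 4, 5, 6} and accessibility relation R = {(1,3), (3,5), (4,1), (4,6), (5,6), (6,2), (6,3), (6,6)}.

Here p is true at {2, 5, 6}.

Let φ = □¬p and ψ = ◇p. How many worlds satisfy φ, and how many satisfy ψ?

2 and 4

For □¬p:
1: successors {3}; ¬p there: 3:T. ✓
2: no successors, so □¬p holds vacuously. ✓
3: successors {5}; ¬p there: 5:F. ✗
4: successors {1, 6}; ¬p there: 1:T, 6:F. ✗
5: successors {6}; ¬p there: 6:F. ✗
6: successors {2, 3, 6}; ¬p there: 2:F, 3:T, 6:F. ✗
— 2 worlds.
For ◇p:
1: successors {3}; p there: 3:F. ✗
2: no successors, so ◇p fails. ✗
3: successors {5}; p there: 5:T. ✓
4: successors {1, 6}; p there: 1:F, 6:T. ✓
5: successors {6}; p there: 6:T. ✓
6: successors {2, 3, 6}; p there: 2:T, 3:F, 6:T. ✓
— 4 worlds.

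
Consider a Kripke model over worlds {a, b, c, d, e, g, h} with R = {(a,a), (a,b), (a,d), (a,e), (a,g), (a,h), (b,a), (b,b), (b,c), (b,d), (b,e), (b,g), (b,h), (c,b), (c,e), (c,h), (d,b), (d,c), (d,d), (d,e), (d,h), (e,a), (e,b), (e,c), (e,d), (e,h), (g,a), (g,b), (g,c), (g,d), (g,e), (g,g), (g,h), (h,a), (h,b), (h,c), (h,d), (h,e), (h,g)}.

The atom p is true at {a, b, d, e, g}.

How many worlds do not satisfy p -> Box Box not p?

a: p is T, Box Box not p is F. ✗
b: p is T, Box Box not p is F. ✗
c: p is F, Box Box not p is F. ✓
d: p is T, Box Box not p is F. ✗
e: p is T, Box Box not p is F. ✗
g: p is T, Box Box not p is F. ✗
h: p is F, Box Box not p is F. ✓
Satisfying worlds: {c, h}.
So p -> Box Box not p fails at the other 5 worlds.

5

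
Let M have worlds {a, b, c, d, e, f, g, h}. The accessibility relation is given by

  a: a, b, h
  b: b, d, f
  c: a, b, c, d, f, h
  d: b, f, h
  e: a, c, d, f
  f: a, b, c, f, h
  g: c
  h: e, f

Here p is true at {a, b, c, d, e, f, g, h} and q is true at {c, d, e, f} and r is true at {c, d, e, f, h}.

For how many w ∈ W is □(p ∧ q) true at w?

2

a: successors {a, b, h}; p ∧ q there: a:F, b:F, h:F. ✗
b: successors {b, d, f}; p ∧ q there: b:F, d:T, f:T. ✗
c: successors {a, b, c, d, f, h}; p ∧ q there: a:F, b:F, c:T, d:T, f:T, h:F. ✗
d: successors {b, f, h}; p ∧ q there: b:F, f:T, h:F. ✗
e: successors {a, c, d, f}; p ∧ q there: a:F, c:T, d:T, f:T. ✗
f: successors {a, b, c, f, h}; p ∧ q there: a:F, b:F, c:T, f:T, h:F. ✗
g: successors {c}; p ∧ q there: c:T. ✓
h: successors {e, f}; p ∧ q there: e:T, f:T. ✓
Satisfying worlds: {g, h}.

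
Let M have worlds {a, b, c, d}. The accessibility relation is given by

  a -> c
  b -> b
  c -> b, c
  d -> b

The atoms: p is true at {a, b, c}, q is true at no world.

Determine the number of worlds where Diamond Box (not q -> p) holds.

a: successors {c}; Box (not q -> p) there: c:T. ✓
b: successors {b}; Box (not q -> p) there: b:T. ✓
c: successors {b, c}; Box (not q -> p) there: b:T, c:T. ✓
d: successors {b}; Box (not q -> p) there: b:T. ✓
Satisfying worlds: {a, b, c, d}.

4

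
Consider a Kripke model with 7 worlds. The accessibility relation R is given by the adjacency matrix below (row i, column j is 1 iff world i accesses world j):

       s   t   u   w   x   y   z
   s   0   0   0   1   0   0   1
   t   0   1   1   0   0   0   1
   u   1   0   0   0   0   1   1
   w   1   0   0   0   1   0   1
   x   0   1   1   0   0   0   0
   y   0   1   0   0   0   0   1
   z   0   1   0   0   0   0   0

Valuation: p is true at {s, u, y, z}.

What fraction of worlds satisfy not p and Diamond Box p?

s: not p is F, Diamond Box p is F. ✗
t: not p is T, Diamond Box p is T. ✓
u: not p is F, Diamond Box p is F. ✗
w: not p is T, Diamond Box p is F. ✗
x: not p is T, Diamond Box p is T. ✓
y: not p is F, Diamond Box p is F. ✗
z: not p is F, Diamond Box p is F. ✗
That's 2 of 7 worlds, so 2/7.

2/7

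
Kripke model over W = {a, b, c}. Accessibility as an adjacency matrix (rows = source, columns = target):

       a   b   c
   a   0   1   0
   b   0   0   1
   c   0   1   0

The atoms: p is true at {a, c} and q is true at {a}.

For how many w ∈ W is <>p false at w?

2

a: successors {b}; p there: b:F. ✗
b: successors {c}; p there: c:T. ✓
c: successors {b}; p there: b:F. ✗
Satisfying worlds: {b}.
So <>p fails at the other 2 worlds.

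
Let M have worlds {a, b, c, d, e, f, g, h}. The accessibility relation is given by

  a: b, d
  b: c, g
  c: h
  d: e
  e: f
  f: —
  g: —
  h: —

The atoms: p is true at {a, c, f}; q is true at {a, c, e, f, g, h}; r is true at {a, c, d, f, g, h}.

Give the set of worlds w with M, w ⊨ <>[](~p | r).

{a, b, c, d, e}

a: successors {b, d}; [](~p | r) there: b:T, d:T. ✓
b: successors {c, g}; [](~p | r) there: c:T, g:T. ✓
c: successors {h}; [](~p | r) there: h:T. ✓
d: successors {e}; [](~p | r) there: e:T. ✓
e: successors {f}; [](~p | r) there: f:T. ✓
f: no successors, so <>[](~p | r) fails. ✗
g: no successors, so <>[](~p | r) fails. ✗
h: no successors, so <>[](~p | r) fails. ✗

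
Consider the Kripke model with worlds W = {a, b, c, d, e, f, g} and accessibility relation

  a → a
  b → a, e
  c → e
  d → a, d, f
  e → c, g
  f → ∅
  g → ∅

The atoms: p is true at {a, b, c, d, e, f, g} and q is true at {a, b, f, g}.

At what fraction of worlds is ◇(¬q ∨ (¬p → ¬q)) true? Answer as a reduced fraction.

a: successors {a}; ¬q ∨ (¬p → ¬q) there: a:T. ✓
b: successors {a, e}; ¬q ∨ (¬p → ¬q) there: a:T, e:T. ✓
c: successors {e}; ¬q ∨ (¬p → ¬q) there: e:T. ✓
d: successors {a, d, f}; ¬q ∨ (¬p → ¬q) there: a:T, d:T, f:T. ✓
e: successors {c, g}; ¬q ∨ (¬p → ¬q) there: c:T, g:T. ✓
f: no successors, so ◇(¬q ∨ (¬p → ¬q)) fails. ✗
g: no successors, so ◇(¬q ∨ (¬p → ¬q)) fails. ✗
That's 5 of 7 worlds, so 5/7.

5/7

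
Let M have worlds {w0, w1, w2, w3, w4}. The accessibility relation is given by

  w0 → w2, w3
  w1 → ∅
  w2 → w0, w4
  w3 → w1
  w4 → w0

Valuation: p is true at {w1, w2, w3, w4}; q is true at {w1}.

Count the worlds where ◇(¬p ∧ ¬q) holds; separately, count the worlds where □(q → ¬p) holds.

2 and 4

For ◇(¬p ∧ ¬q):
w0: successors {w2, w3}; ¬p ∧ ¬q there: w2:F, w3:F. ✗
w1: no successors, so ◇(¬p ∧ ¬q) fails. ✗
w2: successors {w0, w4}; ¬p ∧ ¬q there: w0:T, w4:F. ✓
w3: successors {w1}; ¬p ∧ ¬q there: w1:F. ✗
w4: successors {w0}; ¬p ∧ ¬q there: w0:T. ✓
— 2 worlds.
For □(q → ¬p):
w0: successors {w2, w3}; q → ¬p there: w2:T, w3:T. ✓
w1: no successors, so □(q → ¬p) holds vacuously. ✓
w2: successors {w0, w4}; q → ¬p there: w0:T, w4:T. ✓
w3: successors {w1}; q → ¬p there: w1:F. ✗
w4: successors {w0}; q → ¬p there: w0:T. ✓
— 4 worlds.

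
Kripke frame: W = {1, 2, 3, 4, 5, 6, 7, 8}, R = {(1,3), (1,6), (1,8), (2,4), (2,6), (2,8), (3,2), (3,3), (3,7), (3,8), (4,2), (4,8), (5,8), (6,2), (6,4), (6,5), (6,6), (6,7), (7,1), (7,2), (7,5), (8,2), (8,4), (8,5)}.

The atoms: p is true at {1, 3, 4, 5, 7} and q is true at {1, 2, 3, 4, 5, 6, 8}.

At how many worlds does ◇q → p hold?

5

1: ◇q is T, p is T. ✓
2: ◇q is T, p is F. ✗
3: ◇q is T, p is T. ✓
4: ◇q is T, p is T. ✓
5: ◇q is T, p is T. ✓
6: ◇q is T, p is F. ✗
7: ◇q is T, p is T. ✓
8: ◇q is T, p is F. ✗
Satisfying worlds: {1, 3, 4, 5, 7}.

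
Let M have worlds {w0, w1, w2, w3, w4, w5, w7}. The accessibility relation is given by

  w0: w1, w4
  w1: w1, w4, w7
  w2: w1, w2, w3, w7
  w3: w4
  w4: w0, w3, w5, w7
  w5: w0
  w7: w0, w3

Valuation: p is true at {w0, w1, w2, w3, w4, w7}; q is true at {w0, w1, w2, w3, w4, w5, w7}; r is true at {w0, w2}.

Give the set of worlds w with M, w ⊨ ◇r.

{w2, w4, w5, w7}

w0: successors {w1, w4}; r there: w1:F, w4:F. ✗
w1: successors {w1, w4, w7}; r there: w1:F, w4:F, w7:F. ✗
w2: successors {w1, w2, w3, w7}; r there: w1:F, w2:T, w3:F, w7:F. ✓
w3: successors {w4}; r there: w4:F. ✗
w4: successors {w0, w3, w5, w7}; r there: w0:T, w3:F, w5:F, w7:F. ✓
w5: successors {w0}; r there: w0:T. ✓
w7: successors {w0, w3}; r there: w0:T, w3:F. ✓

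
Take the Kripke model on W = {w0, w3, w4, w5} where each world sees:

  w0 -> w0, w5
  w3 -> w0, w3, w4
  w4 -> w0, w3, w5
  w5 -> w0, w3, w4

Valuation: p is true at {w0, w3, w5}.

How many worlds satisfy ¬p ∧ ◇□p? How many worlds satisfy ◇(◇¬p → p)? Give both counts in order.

1 and 4

For ¬p ∧ ◇□p:
w0: ¬p is F, ◇□p is T. ✗
w3: ¬p is F, ◇□p is T. ✗
w4: ¬p is T, ◇□p is T. ✓
w5: ¬p is F, ◇□p is T. ✗
— 1 world.
For ◇(◇¬p → p):
w0: successors {w0, w5}; ◇¬p → p there: w0:T, w5:T. ✓
w3: successors {w0, w3, w4}; ◇¬p → p there: w0:T, w3:T, w4:T. ✓
w4: successors {w0, w3, w5}; ◇¬p → p there: w0:T, w3:T, w5:T. ✓
w5: successors {w0, w3, w4}; ◇¬p → p there: w0:T, w3:T, w4:T. ✓
— 4 worlds.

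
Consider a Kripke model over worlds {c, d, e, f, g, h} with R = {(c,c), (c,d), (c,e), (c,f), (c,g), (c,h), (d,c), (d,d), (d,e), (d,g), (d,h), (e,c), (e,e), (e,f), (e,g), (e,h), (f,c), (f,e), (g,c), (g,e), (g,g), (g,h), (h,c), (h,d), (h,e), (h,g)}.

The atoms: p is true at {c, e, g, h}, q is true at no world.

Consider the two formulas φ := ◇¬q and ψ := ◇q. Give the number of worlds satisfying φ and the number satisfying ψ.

For ◇¬q:
c: successors {c, d, e, f, g, h}; ¬q there: c:T, d:T, e:T, f:T, g:T, h:T. ✓
d: successors {c, d, e, g, h}; ¬q there: c:T, d:T, e:T, g:T, h:T. ✓
e: successors {c, e, f, g, h}; ¬q there: c:T, e:T, f:T, g:T, h:T. ✓
f: successors {c, e}; ¬q there: c:T, e:T. ✓
g: successors {c, e, g, h}; ¬q there: c:T, e:T, g:T, h:T. ✓
h: successors {c, d, e, g}; ¬q there: c:T, d:T, e:T, g:T. ✓
— 6 worlds.
For ◇q:
c: successors {c, d, e, f, g, h}; q there: c:F, d:F, e:F, f:F, g:F, h:F. ✗
d: successors {c, d, e, g, h}; q there: c:F, d:F, e:F, g:F, h:F. ✗
e: successors {c, e, f, g, h}; q there: c:F, e:F, f:F, g:F, h:F. ✗
f: successors {c, e}; q there: c:F, e:F. ✗
g: successors {c, e, g, h}; q there: c:F, e:F, g:F, h:F. ✗
h: successors {c, d, e, g}; q there: c:F, d:F, e:F, g:F. ✗
— 0 worlds.

6 and 0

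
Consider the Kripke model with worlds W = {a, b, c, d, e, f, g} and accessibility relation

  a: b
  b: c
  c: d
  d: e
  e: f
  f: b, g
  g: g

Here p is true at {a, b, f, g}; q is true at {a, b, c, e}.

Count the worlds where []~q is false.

4

a: successors {b}; ~q there: b:F. ✗
b: successors {c}; ~q there: c:F. ✗
c: successors {d}; ~q there: d:T. ✓
d: successors {e}; ~q there: e:F. ✗
e: successors {f}; ~q there: f:T. ✓
f: successors {b, g}; ~q there: b:F, g:T. ✗
g: successors {g}; ~q there: g:T. ✓
Satisfying worlds: {c, e, g}.
So []~q fails at the other 4 worlds.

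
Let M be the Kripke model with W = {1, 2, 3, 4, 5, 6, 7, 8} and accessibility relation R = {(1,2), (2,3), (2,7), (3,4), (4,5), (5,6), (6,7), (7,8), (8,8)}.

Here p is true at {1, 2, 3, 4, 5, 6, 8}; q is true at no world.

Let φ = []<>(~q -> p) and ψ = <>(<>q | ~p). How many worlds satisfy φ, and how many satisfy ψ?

7 and 2

For []<>(~q -> p):
1: successors {2}; <>(~q -> p) there: 2:T. ✓
2: successors {3, 7}; <>(~q -> p) there: 3:T, 7:T. ✓
3: successors {4}; <>(~q -> p) there: 4:T. ✓
4: successors {5}; <>(~q -> p) there: 5:T. ✓
5: successors {6}; <>(~q -> p) there: 6:F. ✗
6: successors {7}; <>(~q -> p) there: 7:T. ✓
7: successors {8}; <>(~q -> p) there: 8:T. ✓
8: successors {8}; <>(~q -> p) there: 8:T. ✓
— 7 worlds.
For <>(<>q | ~p):
1: successors {2}; <>q | ~p there: 2:F. ✗
2: successors {3, 7}; <>q | ~p there: 3:F, 7:T. ✓
3: successors {4}; <>q | ~p there: 4:F. ✗
4: successors {5}; <>q | ~p there: 5:F. ✗
5: successors {6}; <>q | ~p there: 6:F. ✗
6: successors {7}; <>q | ~p there: 7:T. ✓
7: successors {8}; <>q | ~p there: 8:F. ✗
8: successors {8}; <>q | ~p there: 8:F. ✗
— 2 worlds.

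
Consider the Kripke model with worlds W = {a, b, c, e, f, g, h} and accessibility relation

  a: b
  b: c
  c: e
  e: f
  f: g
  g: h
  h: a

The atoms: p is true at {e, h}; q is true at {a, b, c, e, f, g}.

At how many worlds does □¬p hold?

5

a: successors {b}; ¬p there: b:T. ✓
b: successors {c}; ¬p there: c:T. ✓
c: successors {e}; ¬p there: e:F. ✗
e: successors {f}; ¬p there: f:T. ✓
f: successors {g}; ¬p there: g:T. ✓
g: successors {h}; ¬p there: h:F. ✗
h: successors {a}; ¬p there: a:T. ✓
Satisfying worlds: {a, b, e, f, h}.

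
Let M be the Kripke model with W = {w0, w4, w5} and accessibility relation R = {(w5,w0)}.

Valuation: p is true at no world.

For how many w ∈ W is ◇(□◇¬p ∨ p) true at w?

w0: no successors, so ◇(□◇¬p ∨ p) fails. ✗
w4: no successors, so ◇(□◇¬p ∨ p) fails. ✗
w5: successors {w0}; □◇¬p ∨ p there: w0:T. ✓
Satisfying worlds: {w5}.

1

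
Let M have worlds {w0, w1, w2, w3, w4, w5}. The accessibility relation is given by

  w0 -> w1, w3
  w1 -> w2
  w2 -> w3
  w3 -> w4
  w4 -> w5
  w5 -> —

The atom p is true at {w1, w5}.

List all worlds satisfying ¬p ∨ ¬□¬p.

w0: ¬p is T, ¬□¬p is T. ✓
w1: ¬p is F, ¬□¬p is F. ✗
w2: ¬p is T, ¬□¬p is F. ✓
w3: ¬p is T, ¬□¬p is F. ✓
w4: ¬p is T, ¬□¬p is T. ✓
w5: ¬p is F, ¬□¬p is F. ✗

{w0, w2, w3, w4}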